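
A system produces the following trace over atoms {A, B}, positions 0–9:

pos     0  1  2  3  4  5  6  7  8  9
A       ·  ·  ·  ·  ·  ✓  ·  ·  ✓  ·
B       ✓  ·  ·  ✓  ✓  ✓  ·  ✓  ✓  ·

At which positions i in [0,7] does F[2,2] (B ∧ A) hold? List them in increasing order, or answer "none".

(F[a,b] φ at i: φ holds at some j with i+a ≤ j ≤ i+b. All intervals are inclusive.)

3, 6

Evaluate at each i in [0,7]:
  i=0: ✗ (none in [2,2])
  i=1: ✗ (none in [3,3])
  i=2: ✗ (none in [4,4])
  i=3: ✓ (witness j=5)
  i=4: ✗ (none in [6,6])
  i=5: ✗ (none in [7,7])
  i=6: ✓ (witness j=8)
  i=7: ✗ (none in [9,9])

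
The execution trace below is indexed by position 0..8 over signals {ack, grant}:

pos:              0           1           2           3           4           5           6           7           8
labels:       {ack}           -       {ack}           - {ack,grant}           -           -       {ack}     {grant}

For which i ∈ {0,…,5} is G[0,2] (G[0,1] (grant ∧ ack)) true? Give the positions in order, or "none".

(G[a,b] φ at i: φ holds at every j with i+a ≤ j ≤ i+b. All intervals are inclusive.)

none

Evaluate at each i in [0,5]:
  i=0: ✗ (fails at j=0)
  i=1: ✗ (fails at j=1)
  i=2: ✗ (fails at j=2)
  i=3: ✗ (fails at j=3)
  i=4: ✗ (fails at j=4)
  i=5: ✗ (fails at j=5)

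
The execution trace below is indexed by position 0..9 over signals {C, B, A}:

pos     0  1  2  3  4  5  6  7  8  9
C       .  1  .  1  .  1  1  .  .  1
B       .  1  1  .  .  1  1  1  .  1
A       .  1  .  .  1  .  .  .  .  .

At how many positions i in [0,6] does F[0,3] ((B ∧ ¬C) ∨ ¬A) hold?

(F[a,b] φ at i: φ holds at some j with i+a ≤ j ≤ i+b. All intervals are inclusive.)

Evaluate at each i in [0,6]:
  i=0: ✓ (witness j=0)
  i=1: ✓ (witness j=2)
  i=2: ✓ (witness j=2)
  i=3: ✓ (witness j=3)
  i=4: ✓ (witness j=5)
  i=5: ✓ (witness j=5)
  i=6: ✓ (witness j=6)
Positions where it holds: {0, 1, 2, 3, 4, 5, 6} → 7.

7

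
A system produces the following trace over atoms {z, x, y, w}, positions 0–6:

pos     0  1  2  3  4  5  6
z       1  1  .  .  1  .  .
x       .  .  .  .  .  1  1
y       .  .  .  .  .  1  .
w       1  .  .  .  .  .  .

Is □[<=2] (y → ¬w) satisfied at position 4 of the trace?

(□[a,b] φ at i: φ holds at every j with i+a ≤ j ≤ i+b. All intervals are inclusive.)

Check (y → ¬w) at every j in [4,6]:
  j=4: antecedent false → ✓
  j=5: antecedent true; consequent true → ✓
  j=6: antecedent false → ✓
All positions satisfy it → formula holds.

Yes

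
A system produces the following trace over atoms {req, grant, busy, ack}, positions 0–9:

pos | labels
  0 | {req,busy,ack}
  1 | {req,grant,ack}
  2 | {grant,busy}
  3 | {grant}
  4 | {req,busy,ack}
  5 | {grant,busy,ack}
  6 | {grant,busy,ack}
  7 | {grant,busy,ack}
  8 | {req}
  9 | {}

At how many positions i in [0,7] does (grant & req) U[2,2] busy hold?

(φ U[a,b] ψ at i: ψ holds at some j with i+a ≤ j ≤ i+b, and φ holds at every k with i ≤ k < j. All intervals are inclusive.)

Evaluate at each i in [0,7]:
  i=0: ✗ (lhs fails at k=0 before rhs at j=2)
  i=1: ✗ (no rhs in [3,3])
  i=2: ✗ (lhs fails at k=2 before rhs at j=4)
  i=3: ✗ (lhs fails at k=3 before rhs at j=5)
  i=4: ✗ (lhs fails at k=4 before rhs at j=6)
  i=5: ✗ (lhs fails at k=5 before rhs at j=7)
  i=6: ✗ (no rhs in [8,8])
  i=7: ✗ (no rhs in [9,9])
Positions where it holds: {} → 0.

0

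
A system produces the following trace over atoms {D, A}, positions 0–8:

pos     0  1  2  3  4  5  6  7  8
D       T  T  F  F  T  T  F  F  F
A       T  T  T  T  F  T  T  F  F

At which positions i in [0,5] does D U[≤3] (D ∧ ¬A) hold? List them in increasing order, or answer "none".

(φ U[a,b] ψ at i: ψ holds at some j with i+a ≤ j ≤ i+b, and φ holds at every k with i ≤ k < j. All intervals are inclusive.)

4

Evaluate at each i in [0,5]:
  i=0: ✗ (no rhs in [0,3])
  i=1: ✗ (lhs fails at k=2 before rhs at j=4)
  i=2: ✗ (lhs fails at k=2 before rhs at j=4)
  i=3: ✗ (lhs fails at k=3 before rhs at j=4)
  i=4: ✓ (rhs at j=4)
  i=5: ✗ (no rhs in [5,8])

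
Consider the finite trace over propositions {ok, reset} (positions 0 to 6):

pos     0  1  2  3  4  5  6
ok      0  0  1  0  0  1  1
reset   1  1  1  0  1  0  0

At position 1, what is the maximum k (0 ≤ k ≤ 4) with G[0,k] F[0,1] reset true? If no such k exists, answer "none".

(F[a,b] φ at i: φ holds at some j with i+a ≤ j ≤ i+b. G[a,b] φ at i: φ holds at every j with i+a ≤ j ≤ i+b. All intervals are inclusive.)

3

F[0,1] reset must hold from j=1 onward; find where it first fails.
  j=1: holds
  j=2: holds
  j=3: holds
  j=4: holds
  j=5: fails
Holds on [1,4], so largest k = 3.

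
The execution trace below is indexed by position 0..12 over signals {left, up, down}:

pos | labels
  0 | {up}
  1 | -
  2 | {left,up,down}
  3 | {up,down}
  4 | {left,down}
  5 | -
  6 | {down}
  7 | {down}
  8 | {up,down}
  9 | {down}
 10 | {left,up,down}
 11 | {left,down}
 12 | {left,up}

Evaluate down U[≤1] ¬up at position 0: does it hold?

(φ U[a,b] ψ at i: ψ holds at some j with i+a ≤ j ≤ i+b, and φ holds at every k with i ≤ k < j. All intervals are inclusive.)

No

Need some j in [0,1] with ¬up, and down at every k in [0,j-1].
  j=0: ¬up false.
  j=1: ¬up holds, but down fails at k=0 → not this j.
No j in the window works → until fails.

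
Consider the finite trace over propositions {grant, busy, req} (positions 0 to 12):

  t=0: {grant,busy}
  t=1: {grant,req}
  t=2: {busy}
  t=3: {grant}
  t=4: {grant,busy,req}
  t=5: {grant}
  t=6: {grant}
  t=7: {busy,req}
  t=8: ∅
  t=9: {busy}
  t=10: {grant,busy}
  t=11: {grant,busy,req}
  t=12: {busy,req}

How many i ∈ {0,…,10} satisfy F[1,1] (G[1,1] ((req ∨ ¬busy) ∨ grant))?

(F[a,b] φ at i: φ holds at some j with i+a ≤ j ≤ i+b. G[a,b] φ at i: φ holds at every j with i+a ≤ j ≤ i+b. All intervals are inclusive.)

9

Evaluate at each i in [0,10]:
  i=0: ✗ (none in [1,1])
  i=1: ✓ (witness j=2)
  i=2: ✓ (witness j=3)
  i=3: ✓ (witness j=4)
  i=4: ✓ (witness j=5)
  i=5: ✓ (witness j=6)
  i=6: ✓ (witness j=7)
  i=7: ✗ (none in [8,8])
  i=8: ✓ (witness j=9)
  i=9: ✓ (witness j=10)
  i=10: ✓ (witness j=11)
Positions where it holds: {1, 2, 3, 4, 5, 6, 8, 9, 10} → 9.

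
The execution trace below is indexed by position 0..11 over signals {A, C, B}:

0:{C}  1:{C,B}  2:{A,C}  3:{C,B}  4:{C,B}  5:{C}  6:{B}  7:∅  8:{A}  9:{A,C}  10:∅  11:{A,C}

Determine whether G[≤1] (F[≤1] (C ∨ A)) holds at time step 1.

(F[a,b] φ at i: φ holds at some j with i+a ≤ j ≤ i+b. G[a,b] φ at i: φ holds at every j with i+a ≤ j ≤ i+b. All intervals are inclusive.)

Holds

Check F[≤1] (C ∨ A) at every j in [1,2]:
  j=1: holds (witness at 1)
  j=2: holds (witness at 2)
All positions satisfy it → formula holds.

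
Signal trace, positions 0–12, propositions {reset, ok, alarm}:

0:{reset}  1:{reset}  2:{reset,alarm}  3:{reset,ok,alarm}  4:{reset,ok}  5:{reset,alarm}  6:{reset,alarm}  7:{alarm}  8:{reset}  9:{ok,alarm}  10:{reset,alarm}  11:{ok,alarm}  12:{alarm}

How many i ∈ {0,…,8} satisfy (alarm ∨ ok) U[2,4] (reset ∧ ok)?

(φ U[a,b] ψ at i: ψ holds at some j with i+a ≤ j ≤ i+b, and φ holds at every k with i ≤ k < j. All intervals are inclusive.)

1

Evaluate at each i in [0,8]:
  i=0: ✗ (lhs fails at k=0 before rhs at j=3)
  i=1: ✗ (lhs fails at k=1 before rhs at j=3)
  i=2: ✓ (rhs at j=4; lhs holds on [2,3])
  i=3: ✗ (no rhs in [5,7])
  i=4: ✗ (no rhs in [6,8])
  i=5: ✗ (no rhs in [7,9])
  i=6: ✗ (no rhs in [8,10])
  i=7: ✗ (no rhs in [9,11])
  i=8: ✗ (no rhs in [10,12])
Positions where it holds: {2} → 1.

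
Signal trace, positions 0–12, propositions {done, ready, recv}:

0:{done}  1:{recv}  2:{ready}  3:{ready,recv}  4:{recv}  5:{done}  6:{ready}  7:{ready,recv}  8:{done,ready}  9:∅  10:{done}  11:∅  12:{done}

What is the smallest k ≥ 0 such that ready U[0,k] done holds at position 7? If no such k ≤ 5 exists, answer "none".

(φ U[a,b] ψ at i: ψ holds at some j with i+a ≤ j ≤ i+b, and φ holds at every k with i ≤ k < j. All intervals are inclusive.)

Need earliest j ≥ 7 with done, and ready at every k in [7,j-1].
  j=7: rhs fails.
  j=8: rhs holds; lhs holds on [7,7]. k = 1.

1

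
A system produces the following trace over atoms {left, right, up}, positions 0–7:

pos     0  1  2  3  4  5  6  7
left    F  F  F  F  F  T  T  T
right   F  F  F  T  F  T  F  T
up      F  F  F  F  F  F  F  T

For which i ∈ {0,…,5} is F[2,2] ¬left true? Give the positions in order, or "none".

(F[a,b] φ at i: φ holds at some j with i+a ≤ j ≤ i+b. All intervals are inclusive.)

0, 1, 2

Evaluate at each i in [0,5]:
  i=0: ✓ (witness j=2)
  i=1: ✓ (witness j=3)
  i=2: ✓ (witness j=4)
  i=3: ✗ (none in [5,5])
  i=4: ✗ (none in [6,6])
  i=5: ✗ (none in [7,7])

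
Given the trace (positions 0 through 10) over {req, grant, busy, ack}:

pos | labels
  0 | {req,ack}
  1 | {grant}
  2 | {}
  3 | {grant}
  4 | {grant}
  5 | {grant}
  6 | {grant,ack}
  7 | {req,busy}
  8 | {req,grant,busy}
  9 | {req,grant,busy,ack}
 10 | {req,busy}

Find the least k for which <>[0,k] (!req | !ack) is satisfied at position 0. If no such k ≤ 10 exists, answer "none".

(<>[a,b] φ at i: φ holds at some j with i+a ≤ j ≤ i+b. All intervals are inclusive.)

Scan j = 0,1,… for (!req | !ack):
  j=0: fails
  j=1: holds
First hit at j=1, so smallest k = 1-0 = 1.

1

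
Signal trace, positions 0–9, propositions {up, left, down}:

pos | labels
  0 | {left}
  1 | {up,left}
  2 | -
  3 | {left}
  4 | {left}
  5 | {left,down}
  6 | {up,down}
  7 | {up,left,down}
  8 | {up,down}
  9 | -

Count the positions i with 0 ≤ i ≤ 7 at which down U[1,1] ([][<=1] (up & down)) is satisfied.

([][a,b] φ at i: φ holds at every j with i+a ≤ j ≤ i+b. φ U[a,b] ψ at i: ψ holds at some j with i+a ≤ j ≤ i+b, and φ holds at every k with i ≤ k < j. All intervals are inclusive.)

Evaluate at each i in [0,7]:
  i=0: ✗ (no rhs in [1,1])
  i=1: ✗ (no rhs in [2,2])
  i=2: ✗ (no rhs in [3,3])
  i=3: ✗ (no rhs in [4,4])
  i=4: ✗ (no rhs in [5,5])
  i=5: ✓ (rhs at j=6; lhs holds on [5,5])
  i=6: ✓ (rhs at j=7; lhs holds on [6,6])
  i=7: ✗ (no rhs in [8,8])
Positions where it holds: {5, 6} → 2.

2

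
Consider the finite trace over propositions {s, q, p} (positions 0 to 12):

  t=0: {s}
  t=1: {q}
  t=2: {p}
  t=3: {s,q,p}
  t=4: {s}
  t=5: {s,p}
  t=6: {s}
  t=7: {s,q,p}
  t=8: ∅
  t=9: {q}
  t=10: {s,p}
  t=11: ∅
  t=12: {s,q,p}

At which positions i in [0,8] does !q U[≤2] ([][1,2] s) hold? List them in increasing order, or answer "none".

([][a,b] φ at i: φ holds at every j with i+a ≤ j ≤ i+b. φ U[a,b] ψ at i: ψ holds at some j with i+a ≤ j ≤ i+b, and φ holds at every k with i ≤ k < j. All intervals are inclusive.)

Evaluate at each i in [0,8]:
  i=0: ✗ (lhs fails at k=1 before rhs at j=2)
  i=1: ✗ (lhs fails at k=1 before rhs at j=2)
  i=2: ✓ (rhs at j=2)
  i=3: ✓ (rhs at j=3)
  i=4: ✓ (rhs at j=4)
  i=5: ✓ (rhs at j=5)
  i=6: ✗ (no rhs in [6,8])
  i=7: ✗ (no rhs in [7,9])
  i=8: ✗ (no rhs in [8,10])

2, 3, 4, 5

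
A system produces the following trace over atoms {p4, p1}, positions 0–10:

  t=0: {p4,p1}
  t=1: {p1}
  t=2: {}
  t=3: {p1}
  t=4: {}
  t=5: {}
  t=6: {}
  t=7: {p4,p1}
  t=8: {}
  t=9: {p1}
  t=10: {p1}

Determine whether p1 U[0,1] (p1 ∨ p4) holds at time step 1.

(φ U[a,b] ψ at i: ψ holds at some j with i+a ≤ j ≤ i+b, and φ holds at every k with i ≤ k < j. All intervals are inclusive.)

Yes

Need some j in [1,2] with (p1 ∨ p4), and p1 at every k in [1,j-1].
  j=1: (p1 ∨ p4) holds; no prefix to check → satisfied.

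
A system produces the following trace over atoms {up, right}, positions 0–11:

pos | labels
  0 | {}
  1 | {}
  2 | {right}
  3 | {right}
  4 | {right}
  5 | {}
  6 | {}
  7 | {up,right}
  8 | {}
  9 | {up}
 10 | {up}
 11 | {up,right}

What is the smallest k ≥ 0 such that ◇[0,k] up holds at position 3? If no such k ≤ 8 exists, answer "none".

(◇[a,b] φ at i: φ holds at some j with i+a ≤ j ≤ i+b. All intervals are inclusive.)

Scan j = 3,4,… for up:
  j=3: fails
  j=4: fails
  j=5: fails
  j=6: fails
  j=7: holds
First hit at j=7, so smallest k = 7-3 = 4.

4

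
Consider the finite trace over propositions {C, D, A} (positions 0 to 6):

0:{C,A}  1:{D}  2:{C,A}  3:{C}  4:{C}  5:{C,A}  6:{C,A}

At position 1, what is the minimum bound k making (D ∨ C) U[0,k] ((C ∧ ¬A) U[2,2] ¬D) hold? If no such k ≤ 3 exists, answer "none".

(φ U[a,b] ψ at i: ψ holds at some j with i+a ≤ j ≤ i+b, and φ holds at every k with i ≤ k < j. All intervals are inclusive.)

Need earliest j ≥ 1 with ((C ∧ ¬A) U[2,2] ¬D), and (D ∨ C) at every k in [1,j-1].
  j=1: rhs fails.
  j=2: rhs fails.
  j=3: rhs holds; lhs holds on [1,2]. k = 2.

2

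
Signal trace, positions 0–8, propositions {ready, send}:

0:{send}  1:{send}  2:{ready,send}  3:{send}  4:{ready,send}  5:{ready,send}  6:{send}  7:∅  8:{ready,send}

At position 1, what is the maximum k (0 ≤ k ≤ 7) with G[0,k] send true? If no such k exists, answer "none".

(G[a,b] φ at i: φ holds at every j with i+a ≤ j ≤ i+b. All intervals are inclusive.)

send must hold from j=1 onward; find where it first fails.
  j=1: holds
  j=2: holds
  j=3: holds
  j=4: holds
  j=5: holds
  j=6: holds
  j=7: fails
Holds on [1,6], so largest k = 5.

5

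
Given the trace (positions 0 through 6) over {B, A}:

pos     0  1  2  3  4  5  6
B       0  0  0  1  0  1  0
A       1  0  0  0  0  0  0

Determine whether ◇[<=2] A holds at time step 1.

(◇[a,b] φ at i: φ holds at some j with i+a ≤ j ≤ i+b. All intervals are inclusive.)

No

Check A at each j in [1,3]:
  j=1: false
  j=2: false
  j=3: false
No position in the window satisfies it → formula fails.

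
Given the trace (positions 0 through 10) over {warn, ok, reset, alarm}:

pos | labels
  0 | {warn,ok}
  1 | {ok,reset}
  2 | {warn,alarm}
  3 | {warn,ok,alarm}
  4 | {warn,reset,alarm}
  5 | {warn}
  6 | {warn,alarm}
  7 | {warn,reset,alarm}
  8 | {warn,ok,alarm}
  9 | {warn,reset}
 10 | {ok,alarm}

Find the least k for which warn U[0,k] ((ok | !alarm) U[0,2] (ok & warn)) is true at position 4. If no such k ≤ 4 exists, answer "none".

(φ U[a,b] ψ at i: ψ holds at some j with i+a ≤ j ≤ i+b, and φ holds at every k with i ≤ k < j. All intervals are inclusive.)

Need earliest j ≥ 4 with ((ok | !alarm) U[0,2] (ok & warn)), and warn at every k in [4,j-1].
  j=4: rhs fails.
  j=5: rhs fails.
  j=6: rhs fails.
  j=7: rhs fails.
  j=8: rhs holds; lhs holds on [4,7]. k = 4.

4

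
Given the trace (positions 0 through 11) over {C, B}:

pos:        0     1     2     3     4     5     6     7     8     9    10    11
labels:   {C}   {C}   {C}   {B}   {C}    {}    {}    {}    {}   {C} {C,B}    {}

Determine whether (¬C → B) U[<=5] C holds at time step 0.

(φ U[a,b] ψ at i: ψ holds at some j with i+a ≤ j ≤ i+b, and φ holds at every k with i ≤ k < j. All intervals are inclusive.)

True

Need some j in [0,5] with C, and (¬C → B) at every k in [0,j-1].
  j=0: C holds; no prefix to check → satisfied.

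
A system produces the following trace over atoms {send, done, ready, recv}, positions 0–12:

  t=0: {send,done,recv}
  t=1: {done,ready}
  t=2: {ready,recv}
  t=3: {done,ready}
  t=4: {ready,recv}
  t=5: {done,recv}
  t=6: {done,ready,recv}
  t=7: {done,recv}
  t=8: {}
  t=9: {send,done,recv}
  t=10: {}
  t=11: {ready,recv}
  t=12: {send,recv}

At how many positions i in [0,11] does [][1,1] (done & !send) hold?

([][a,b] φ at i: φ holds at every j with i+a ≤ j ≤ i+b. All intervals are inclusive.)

5

Evaluate at each i in [0,11]:
  i=0: ✓ (all of [1,1])
  i=1: ✗ (fails at j=2)
  i=2: ✓ (all of [3,3])
  i=3: ✗ (fails at j=4)
  i=4: ✓ (all of [5,5])
  i=5: ✓ (all of [6,6])
  i=6: ✓ (all of [7,7])
  i=7: ✗ (fails at j=8)
  i=8: ✗ (fails at j=9)
  i=9: ✗ (fails at j=10)
  i=10: ✗ (fails at j=11)
  i=11: ✗ (fails at j=12)
Positions where it holds: {0, 2, 4, 5, 6} → 5.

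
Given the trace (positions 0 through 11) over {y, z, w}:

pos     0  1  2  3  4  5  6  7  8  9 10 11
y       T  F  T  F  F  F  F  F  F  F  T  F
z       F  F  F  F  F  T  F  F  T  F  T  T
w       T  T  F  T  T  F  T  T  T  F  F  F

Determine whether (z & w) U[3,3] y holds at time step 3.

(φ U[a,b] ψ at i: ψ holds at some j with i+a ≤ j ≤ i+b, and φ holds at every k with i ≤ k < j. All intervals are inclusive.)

Need some j in [6,6] with y, and (z & w) at every k in [3,j-1].
  j=6: y false.
No j in the window works → until fails.

No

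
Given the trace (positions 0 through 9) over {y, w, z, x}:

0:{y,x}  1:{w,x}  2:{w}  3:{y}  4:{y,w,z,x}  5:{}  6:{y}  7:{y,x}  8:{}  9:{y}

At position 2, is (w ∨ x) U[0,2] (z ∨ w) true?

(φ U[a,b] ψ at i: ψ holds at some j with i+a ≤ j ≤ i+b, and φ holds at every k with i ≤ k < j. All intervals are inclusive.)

Holds

Need some j in [2,4] with (z ∨ w), and (w ∨ x) at every k in [2,j-1].
  j=2: (z ∨ w) holds; no prefix to check → satisfied.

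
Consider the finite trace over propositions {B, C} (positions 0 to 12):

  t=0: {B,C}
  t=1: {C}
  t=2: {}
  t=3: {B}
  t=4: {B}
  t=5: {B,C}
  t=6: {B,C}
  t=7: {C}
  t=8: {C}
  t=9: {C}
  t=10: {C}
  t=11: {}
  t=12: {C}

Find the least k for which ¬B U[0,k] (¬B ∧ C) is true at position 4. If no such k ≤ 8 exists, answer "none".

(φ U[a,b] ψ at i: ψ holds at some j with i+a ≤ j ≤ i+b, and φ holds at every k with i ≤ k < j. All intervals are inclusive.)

Need earliest j ≥ 4 with (¬B ∧ C), and ¬B at every k in [4,j-1].
  j=4: rhs fails.
  j=5: rhs fails.
  j=6: rhs fails.
  j=7: rhs holds but lhs fails at k=4.
  j=8: rhs holds but lhs fails at k=4.
  j=9: rhs holds but lhs fails at k=4.
  j=10: rhs holds but lhs fails at k=4.
  j=11: rhs fails.
  j=12: rhs holds but lhs fails at k=4.
No witness within the range → none.

none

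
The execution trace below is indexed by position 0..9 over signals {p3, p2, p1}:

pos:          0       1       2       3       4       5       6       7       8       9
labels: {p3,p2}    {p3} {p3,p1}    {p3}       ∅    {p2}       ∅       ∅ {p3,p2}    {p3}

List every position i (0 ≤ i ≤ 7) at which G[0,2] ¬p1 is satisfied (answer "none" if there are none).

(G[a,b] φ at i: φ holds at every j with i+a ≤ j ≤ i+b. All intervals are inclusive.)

Evaluate at each i in [0,7]:
  i=0: ✗ (fails at j=2)
  i=1: ✗ (fails at j=2)
  i=2: ✗ (fails at j=2)
  i=3: ✓ (all of [3,5])
  i=4: ✓ (all of [4,6])
  i=5: ✓ (all of [5,7])
  i=6: ✓ (all of [6,8])
  i=7: ✓ (all of [7,9])

3, 4, 5, 6, 7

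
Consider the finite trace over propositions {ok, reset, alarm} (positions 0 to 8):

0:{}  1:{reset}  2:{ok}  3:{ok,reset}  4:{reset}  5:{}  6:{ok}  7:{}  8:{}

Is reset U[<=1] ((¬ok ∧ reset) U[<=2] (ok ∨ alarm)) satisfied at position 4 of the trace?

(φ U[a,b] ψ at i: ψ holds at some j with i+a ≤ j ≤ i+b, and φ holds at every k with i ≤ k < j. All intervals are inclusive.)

Need some j in [4,5] with ((¬ok ∧ reset) U[<=2] (ok ∨ alarm)), and reset at every k in [4,j-1].
  j=4: ((¬ok ∧ reset) U[<=2] (ok ∨ alarm)) — fails.
  j=5: ((¬ok ∧ reset) U[<=2] (ok ∨ alarm)) — fails.
No j in the window works → until fails.

No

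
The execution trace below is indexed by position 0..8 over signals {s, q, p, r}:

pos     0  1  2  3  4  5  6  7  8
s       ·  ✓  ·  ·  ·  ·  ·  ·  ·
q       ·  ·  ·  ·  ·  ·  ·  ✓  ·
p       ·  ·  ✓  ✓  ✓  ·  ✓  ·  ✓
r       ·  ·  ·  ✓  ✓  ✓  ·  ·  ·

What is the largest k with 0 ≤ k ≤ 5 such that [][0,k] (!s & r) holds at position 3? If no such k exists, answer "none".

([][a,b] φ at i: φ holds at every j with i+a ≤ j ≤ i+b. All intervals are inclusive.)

(!s & r) must hold from j=3 onward; find where it first fails.
  j=3: holds
  j=4: holds
  j=5: holds
  j=6: fails
Holds on [3,5], so largest k = 2.

2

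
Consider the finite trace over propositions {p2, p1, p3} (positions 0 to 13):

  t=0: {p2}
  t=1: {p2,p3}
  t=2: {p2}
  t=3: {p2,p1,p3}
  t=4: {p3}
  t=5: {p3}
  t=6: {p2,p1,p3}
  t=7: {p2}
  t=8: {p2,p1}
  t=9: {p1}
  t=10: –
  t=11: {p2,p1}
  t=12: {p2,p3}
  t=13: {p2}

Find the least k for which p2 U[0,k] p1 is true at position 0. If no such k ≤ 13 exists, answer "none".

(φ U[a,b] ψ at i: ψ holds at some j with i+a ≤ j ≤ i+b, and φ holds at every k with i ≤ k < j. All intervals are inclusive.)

Need earliest j ≥ 0 with p1, and p2 at every k in [0,j-1].
  j=0: rhs fails.
  j=1: rhs fails.
  j=2: rhs fails.
  j=3: rhs holds; lhs holds on [0,2]. k = 3.

3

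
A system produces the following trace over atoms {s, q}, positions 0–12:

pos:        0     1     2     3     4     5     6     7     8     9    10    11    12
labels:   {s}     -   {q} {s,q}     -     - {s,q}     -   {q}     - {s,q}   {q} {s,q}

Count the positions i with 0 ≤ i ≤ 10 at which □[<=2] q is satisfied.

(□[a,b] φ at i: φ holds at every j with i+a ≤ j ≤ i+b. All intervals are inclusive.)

Evaluate at each i in [0,10]:
  i=0: ✗ (fails at j=0)
  i=1: ✗ (fails at j=1)
  i=2: ✗ (fails at j=4)
  i=3: ✗ (fails at j=4)
  i=4: ✗ (fails at j=4)
  i=5: ✗ (fails at j=5)
  i=6: ✗ (fails at j=7)
  i=7: ✗ (fails at j=7)
  i=8: ✗ (fails at j=9)
  i=9: ✗ (fails at j=9)
  i=10: ✓ (all of [10,12])
Positions where it holds: {10} → 1.

1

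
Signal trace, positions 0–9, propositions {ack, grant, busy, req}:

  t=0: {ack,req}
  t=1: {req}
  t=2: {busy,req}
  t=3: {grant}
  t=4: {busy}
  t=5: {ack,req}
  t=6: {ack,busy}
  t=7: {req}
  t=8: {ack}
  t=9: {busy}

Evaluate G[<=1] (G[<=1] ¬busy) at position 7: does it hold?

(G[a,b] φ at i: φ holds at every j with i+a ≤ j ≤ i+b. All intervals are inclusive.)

False

Check G[<=1] ¬busy at every j in [7,8]:
  j=7: holds on [7,8]
  j=8: fails at 9
Fails at j=8 → formula fails.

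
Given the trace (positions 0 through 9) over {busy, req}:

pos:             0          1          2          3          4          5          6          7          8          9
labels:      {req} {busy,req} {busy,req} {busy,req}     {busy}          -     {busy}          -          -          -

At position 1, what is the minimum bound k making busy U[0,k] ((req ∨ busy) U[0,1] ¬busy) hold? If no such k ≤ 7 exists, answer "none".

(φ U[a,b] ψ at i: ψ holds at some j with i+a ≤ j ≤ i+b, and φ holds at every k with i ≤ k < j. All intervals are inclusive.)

Need earliest j ≥ 1 with ((req ∨ busy) U[0,1] ¬busy), and busy at every k in [1,j-1].
  j=1: rhs fails.
  j=2: rhs fails.
  j=3: rhs fails.
  j=4: rhs holds; lhs holds on [1,3]. k = 3.

3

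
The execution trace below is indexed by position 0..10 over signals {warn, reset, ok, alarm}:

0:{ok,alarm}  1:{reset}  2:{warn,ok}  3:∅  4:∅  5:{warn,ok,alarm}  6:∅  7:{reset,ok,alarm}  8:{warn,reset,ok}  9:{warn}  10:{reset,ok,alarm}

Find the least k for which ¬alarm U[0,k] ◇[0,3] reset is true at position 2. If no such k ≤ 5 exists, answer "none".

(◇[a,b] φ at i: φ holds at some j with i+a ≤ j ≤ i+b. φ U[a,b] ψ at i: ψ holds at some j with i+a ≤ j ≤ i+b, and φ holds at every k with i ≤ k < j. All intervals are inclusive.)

2

Need earliest j ≥ 2 with ◇[0,3] reset, and ¬alarm at every k in [2,j-1].
  j=2: rhs fails.
  j=3: rhs fails.
  j=4: rhs holds; lhs holds on [2,3]. k = 2.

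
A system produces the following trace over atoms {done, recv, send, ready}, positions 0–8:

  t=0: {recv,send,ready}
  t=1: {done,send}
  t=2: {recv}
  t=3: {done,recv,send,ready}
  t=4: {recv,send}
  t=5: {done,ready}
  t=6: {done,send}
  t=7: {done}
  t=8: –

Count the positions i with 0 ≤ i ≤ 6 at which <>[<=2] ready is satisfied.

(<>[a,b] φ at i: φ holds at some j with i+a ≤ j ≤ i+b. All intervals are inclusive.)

6

Evaluate at each i in [0,6]:
  i=0: ✓ (witness j=0)
  i=1: ✓ (witness j=3)
  i=2: ✓ (witness j=3)
  i=3: ✓ (witness j=3)
  i=4: ✓ (witness j=5)
  i=5: ✓ (witness j=5)
  i=6: ✗ (none in [6,8])
Positions where it holds: {0, 1, 2, 3, 4, 5} → 6.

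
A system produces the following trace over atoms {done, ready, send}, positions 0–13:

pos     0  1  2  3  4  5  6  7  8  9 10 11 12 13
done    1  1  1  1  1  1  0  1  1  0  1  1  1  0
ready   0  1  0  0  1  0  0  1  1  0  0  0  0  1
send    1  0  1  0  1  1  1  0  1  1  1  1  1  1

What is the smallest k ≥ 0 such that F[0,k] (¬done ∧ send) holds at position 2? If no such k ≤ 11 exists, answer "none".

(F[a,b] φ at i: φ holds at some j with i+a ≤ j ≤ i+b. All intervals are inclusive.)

4

Scan j = 2,3,… for (¬done ∧ send):
  j=2: fails
  j=3: fails
  j=4: fails
  j=5: fails
  j=6: holds
First hit at j=6, so smallest k = 6-2 = 4.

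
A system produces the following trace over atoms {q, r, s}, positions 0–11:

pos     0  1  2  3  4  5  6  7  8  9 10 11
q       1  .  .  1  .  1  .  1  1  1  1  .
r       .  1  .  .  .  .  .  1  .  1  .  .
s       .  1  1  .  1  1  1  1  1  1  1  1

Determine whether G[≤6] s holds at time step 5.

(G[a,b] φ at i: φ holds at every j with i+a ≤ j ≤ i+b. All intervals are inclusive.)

Check s at every j in [5,11]:
  j=5: true
  j=6: true
  j=7: true
  j=8: true
  j=9: true
  j=10: true
  j=11: true
All positions satisfy it → formula holds.

Holds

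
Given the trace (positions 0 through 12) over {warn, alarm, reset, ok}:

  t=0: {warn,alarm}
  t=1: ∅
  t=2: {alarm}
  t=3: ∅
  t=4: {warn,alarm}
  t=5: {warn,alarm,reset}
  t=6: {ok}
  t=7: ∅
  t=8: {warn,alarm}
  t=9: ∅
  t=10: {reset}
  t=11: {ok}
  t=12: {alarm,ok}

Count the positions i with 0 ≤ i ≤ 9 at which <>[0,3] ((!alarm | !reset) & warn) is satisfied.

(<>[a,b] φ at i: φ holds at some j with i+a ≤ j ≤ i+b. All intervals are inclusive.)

9

Evaluate at each i in [0,9]:
  i=0: ✓ (witness j=0)
  i=1: ✓ (witness j=4)
  i=2: ✓ (witness j=4)
  i=3: ✓ (witness j=4)
  i=4: ✓ (witness j=4)
  i=5: ✓ (witness j=8)
  i=6: ✓ (witness j=8)
  i=7: ✓ (witness j=8)
  i=8: ✓ (witness j=8)
  i=9: ✗ (none in [9,12])
Positions where it holds: {0, 1, 2, 3, 4, 5, 6, 7, 8} → 9.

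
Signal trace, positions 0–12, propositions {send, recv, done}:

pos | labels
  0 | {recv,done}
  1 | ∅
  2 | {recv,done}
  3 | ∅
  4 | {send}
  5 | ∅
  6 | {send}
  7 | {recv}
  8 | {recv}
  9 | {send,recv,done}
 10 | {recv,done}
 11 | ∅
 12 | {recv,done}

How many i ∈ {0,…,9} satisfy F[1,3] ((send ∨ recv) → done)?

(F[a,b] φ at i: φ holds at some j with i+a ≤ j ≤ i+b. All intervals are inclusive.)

Evaluate at each i in [0,9]:
  i=0: ✓ (witness j=1)
  i=1: ✓ (witness j=2)
  i=2: ✓ (witness j=3)
  i=3: ✓ (witness j=5)
  i=4: ✓ (witness j=5)
  i=5: ✗ (none in [6,8])
  i=6: ✓ (witness j=9)
  i=7: ✓ (witness j=9)
  i=8: ✓ (witness j=9)
  i=9: ✓ (witness j=10)
Positions where it holds: {0, 1, 2, 3, 4, 6, 7, 8, 9} → 9.

9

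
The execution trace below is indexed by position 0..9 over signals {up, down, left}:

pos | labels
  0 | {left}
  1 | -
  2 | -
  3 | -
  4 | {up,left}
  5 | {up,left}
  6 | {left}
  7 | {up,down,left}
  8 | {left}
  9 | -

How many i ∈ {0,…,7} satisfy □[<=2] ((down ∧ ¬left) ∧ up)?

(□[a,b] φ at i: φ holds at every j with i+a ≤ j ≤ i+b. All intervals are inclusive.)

Evaluate at each i in [0,7]:
  i=0: ✗ (fails at j=0)
  i=1: ✗ (fails at j=1)
  i=2: ✗ (fails at j=2)
  i=3: ✗ (fails at j=3)
  i=4: ✗ (fails at j=4)
  i=5: ✗ (fails at j=5)
  i=6: ✗ (fails at j=6)
  i=7: ✗ (fails at j=7)
Positions where it holds: {} → 0.

0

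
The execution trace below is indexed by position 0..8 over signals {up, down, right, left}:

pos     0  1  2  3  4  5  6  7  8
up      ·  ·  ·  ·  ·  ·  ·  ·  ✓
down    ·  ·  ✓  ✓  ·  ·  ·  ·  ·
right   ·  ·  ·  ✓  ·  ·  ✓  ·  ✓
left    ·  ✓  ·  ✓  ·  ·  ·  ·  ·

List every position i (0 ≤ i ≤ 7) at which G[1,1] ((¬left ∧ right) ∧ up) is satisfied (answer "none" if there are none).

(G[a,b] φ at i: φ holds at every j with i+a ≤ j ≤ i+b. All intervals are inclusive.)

7

Evaluate at each i in [0,7]:
  i=0: ✗ (fails at j=1)
  i=1: ✗ (fails at j=2)
  i=2: ✗ (fails at j=3)
  i=3: ✗ (fails at j=4)
  i=4: ✗ (fails at j=5)
  i=5: ✗ (fails at j=6)
  i=6: ✗ (fails at j=7)
  i=7: ✓ (all of [8,8])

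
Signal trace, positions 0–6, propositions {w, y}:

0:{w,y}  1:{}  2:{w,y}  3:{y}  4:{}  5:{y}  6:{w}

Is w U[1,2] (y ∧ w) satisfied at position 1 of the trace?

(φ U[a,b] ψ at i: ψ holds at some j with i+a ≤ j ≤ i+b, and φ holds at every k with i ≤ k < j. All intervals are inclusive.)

Need some j in [2,3] with (y ∧ w), and w at every k in [1,j-1].
  j=2: (y ∧ w) holds, but w fails at k=1 → not this j.
  j=3: (y ∧ w) false.
No j in the window works → until fails.

Does not hold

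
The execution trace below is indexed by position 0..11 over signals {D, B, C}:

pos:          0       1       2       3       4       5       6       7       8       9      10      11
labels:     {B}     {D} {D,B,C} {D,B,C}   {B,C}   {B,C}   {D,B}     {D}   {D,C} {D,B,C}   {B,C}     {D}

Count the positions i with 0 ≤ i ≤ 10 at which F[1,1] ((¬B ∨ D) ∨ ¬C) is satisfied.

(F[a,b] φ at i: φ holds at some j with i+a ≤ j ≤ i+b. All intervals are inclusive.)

Evaluate at each i in [0,10]:
  i=0: ✓ (witness j=1)
  i=1: ✓ (witness j=2)
  i=2: ✓ (witness j=3)
  i=3: ✗ (none in [4,4])
  i=4: ✗ (none in [5,5])
  i=5: ✓ (witness j=6)
  i=6: ✓ (witness j=7)
  i=7: ✓ (witness j=8)
  i=8: ✓ (witness j=9)
  i=9: ✗ (none in [10,10])
  i=10: ✓ (witness j=11)
Positions where it holds: {0, 1, 2, 5, 6, 7, 8, 10} → 8.

8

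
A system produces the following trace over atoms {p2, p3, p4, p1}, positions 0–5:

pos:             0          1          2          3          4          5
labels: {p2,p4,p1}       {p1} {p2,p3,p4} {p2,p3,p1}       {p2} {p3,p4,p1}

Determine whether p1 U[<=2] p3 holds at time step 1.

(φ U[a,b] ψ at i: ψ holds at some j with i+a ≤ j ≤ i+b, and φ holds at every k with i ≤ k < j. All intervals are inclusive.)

Need some j in [1,3] with p3, and p1 at every k in [1,j-1].
  j=1: p3 false.
  j=2: p3 holds; p1 holds at every k in [1,1] → satisfied.

Yes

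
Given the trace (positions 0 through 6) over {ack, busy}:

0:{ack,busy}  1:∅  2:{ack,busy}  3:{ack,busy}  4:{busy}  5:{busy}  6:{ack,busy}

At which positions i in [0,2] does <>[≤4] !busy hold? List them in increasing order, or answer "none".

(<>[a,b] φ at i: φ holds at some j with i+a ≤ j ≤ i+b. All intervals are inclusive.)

Evaluate at each i in [0,2]:
  i=0: ✓ (witness j=1)
  i=1: ✓ (witness j=1)
  i=2: ✗ (none in [2,6])

0, 1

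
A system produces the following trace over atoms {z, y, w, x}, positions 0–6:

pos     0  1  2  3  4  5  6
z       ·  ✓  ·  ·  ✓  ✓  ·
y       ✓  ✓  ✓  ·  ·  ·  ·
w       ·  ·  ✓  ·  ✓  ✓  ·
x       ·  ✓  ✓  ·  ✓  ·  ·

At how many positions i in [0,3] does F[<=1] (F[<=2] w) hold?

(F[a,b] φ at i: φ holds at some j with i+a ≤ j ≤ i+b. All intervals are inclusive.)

4

Evaluate at each i in [0,3]:
  i=0: ✓ (witness j=0)
  i=1: ✓ (witness j=1)
  i=2: ✓ (witness j=2)
  i=3: ✓ (witness j=3)
Positions where it holds: {0, 1, 2, 3} → 4.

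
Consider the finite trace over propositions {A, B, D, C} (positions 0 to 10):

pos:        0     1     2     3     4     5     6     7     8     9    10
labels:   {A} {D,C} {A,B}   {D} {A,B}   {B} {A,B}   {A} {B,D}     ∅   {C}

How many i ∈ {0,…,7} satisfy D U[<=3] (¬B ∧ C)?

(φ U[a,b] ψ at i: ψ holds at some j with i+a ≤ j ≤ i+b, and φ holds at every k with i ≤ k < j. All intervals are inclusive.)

1

Evaluate at each i in [0,7]:
  i=0: ✗ (lhs fails at k=0 before rhs at j=1)
  i=1: ✓ (rhs at j=1)
  i=2: ✗ (no rhs in [2,5])
  i=3: ✗ (no rhs in [3,6])
  i=4: ✗ (no rhs in [4,7])
  i=5: ✗ (no rhs in [5,8])
  i=6: ✗ (no rhs in [6,9])
  i=7: ✗ (lhs fails at k=7 before rhs at j=10)
Positions where it holds: {1} → 1.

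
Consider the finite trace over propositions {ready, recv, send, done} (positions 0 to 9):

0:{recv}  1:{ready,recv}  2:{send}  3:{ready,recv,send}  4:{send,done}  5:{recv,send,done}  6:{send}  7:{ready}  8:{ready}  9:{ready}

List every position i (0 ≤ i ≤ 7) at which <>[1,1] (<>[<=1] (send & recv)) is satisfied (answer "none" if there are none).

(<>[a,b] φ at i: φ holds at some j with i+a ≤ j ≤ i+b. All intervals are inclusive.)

1, 2, 3, 4

Evaluate at each i in [0,7]:
  i=0: ✗ (none in [1,1])
  i=1: ✓ (witness j=2)
  i=2: ✓ (witness j=3)
  i=3: ✓ (witness j=4)
  i=4: ✓ (witness j=5)
  i=5: ✗ (none in [6,6])
  i=6: ✗ (none in [7,7])
  i=7: ✗ (none in [8,8])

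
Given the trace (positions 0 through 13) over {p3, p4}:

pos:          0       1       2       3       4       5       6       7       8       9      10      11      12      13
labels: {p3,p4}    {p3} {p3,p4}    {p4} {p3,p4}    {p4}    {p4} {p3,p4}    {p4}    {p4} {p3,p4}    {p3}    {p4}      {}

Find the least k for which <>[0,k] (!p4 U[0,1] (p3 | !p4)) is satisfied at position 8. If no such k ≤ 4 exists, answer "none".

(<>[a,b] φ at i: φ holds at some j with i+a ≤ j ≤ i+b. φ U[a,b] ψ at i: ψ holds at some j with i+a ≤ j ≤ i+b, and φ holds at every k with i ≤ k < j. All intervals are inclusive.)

Scan j = 8,9,… for (!p4 U[0,1] (p3 | !p4)):
  j=8: fails
  j=9: fails
  j=10: holds
First hit at j=10, so smallest k = 10-8 = 2.

2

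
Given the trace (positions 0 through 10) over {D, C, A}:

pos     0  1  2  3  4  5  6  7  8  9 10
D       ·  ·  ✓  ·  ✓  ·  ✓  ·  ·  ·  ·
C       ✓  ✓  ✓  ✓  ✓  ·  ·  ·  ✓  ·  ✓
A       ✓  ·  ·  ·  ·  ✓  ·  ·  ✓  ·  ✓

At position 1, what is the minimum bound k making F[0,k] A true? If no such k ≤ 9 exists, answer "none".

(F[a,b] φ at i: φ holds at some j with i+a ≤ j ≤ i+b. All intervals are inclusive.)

4

Scan j = 1,2,… for A:
  j=1: fails
  j=2: fails
  j=3: fails
  j=4: fails
  j=5: holds
First hit at j=5, so smallest k = 5-1 = 4.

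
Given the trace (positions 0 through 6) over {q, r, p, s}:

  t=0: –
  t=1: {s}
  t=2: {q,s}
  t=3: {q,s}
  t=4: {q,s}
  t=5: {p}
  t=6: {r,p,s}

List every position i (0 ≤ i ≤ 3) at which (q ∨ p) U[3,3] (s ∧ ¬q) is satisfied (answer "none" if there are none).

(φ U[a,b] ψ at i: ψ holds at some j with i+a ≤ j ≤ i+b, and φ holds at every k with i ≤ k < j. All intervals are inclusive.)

3

Evaluate at each i in [0,3]:
  i=0: ✗ (no rhs in [3,3])
  i=1: ✗ (no rhs in [4,4])
  i=2: ✗ (no rhs in [5,5])
  i=3: ✓ (rhs at j=6; lhs holds on [3,5])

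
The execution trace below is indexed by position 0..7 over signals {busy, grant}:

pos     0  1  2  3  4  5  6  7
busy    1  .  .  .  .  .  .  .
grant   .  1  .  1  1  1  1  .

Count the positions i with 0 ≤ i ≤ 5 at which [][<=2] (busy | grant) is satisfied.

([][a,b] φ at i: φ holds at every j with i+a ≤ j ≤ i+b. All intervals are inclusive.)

Evaluate at each i in [0,5]:
  i=0: ✗ (fails at j=2)
  i=1: ✗ (fails at j=2)
  i=2: ✗ (fails at j=2)
  i=3: ✓ (all of [3,5])
  i=4: ✓ (all of [4,6])
  i=5: ✗ (fails at j=7)
Positions where it holds: {3, 4} → 2.

2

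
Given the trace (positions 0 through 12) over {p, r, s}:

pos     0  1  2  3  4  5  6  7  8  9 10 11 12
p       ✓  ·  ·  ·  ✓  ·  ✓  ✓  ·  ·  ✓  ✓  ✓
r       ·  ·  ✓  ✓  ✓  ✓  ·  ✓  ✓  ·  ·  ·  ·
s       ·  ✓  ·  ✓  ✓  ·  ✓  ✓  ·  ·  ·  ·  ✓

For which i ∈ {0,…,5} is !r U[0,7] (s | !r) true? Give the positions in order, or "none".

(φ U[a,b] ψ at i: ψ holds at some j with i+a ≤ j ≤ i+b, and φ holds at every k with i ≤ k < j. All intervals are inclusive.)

0, 1, 3, 4

Evaluate at each i in [0,5]:
  i=0: ✓ (rhs at j=0)
  i=1: ✓ (rhs at j=1)
  i=2: ✗ (lhs fails at k=2 before rhs at j=3)
  i=3: ✓ (rhs at j=3)
  i=4: ✓ (rhs at j=4)
  i=5: ✗ (lhs fails at k=5 before rhs at j=6)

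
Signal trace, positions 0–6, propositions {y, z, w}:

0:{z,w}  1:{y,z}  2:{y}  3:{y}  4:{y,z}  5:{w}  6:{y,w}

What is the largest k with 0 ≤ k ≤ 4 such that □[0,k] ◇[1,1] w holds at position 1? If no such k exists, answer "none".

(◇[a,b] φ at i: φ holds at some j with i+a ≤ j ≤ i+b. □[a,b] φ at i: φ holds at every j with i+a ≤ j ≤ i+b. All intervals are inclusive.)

◇[1,1] w must hold from j=1 onward; find where it first fails.
  j=1: fails → no k works.

none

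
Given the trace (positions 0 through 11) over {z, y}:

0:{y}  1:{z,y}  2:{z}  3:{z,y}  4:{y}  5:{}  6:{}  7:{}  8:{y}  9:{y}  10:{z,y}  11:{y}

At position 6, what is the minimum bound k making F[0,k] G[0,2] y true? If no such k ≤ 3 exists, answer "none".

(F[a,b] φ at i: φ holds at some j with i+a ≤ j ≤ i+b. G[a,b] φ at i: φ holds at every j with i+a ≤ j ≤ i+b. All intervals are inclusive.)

Scan j = 6,7,… for G[0,2] y:
  j=6: fails
  j=7: fails
  j=8: holds
First hit at j=8, so smallest k = 8-6 = 2.

2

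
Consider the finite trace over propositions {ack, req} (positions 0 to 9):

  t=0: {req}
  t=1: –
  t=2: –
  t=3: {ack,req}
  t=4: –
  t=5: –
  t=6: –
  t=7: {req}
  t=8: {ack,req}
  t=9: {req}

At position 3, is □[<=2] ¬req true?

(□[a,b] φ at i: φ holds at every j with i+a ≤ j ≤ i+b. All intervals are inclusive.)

Check ¬req at every j in [3,5]:
  j=3: false
  j=4: true
  j=5: true
Fails at j=3 → formula fails.

Does not hold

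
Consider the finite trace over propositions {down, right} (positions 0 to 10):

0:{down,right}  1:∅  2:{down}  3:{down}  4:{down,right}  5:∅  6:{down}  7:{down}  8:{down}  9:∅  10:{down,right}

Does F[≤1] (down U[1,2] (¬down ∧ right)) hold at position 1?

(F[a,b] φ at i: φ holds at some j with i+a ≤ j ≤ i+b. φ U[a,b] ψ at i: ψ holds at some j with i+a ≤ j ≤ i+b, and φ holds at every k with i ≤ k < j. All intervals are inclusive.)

Check (down U[1,2] (¬down ∧ right)) at each j in [1,2]:
  j=1: fails
  j=2: fails
No position in the window satisfies it → formula fails.

False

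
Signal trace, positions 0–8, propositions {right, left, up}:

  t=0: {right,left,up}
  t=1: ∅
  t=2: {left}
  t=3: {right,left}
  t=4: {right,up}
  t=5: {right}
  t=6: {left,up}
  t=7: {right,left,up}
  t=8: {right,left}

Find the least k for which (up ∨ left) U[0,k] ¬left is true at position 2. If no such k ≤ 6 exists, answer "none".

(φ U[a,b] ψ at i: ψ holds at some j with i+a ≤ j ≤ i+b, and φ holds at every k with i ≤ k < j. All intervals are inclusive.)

Need earliest j ≥ 2 with ¬left, and (up ∨ left) at every k in [2,j-1].
  j=2: rhs fails.
  j=3: rhs fails.
  j=4: rhs holds; lhs holds on [2,3]. k = 2.

2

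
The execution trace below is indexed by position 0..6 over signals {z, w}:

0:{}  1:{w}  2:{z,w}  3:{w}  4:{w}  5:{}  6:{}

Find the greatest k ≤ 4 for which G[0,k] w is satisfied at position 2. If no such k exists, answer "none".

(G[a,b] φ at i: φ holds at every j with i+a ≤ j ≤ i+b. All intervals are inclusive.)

2

w must hold from j=2 onward; find where it first fails.
  j=2: holds
  j=3: holds
  j=4: holds
  j=5: fails
Holds on [2,4], so largest k = 2.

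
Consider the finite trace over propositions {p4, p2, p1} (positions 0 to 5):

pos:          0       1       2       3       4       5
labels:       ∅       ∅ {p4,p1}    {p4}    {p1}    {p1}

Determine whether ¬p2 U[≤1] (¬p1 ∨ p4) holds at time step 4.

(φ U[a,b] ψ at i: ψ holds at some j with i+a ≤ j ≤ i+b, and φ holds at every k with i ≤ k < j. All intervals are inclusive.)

Need some j in [4,5] with (¬p1 ∨ p4), and ¬p2 at every k in [4,j-1].
  j=4: (¬p1 ∨ p4) false.
  j=5: (¬p1 ∨ p4) false.
No j in the window works → until fails.

Does not hold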